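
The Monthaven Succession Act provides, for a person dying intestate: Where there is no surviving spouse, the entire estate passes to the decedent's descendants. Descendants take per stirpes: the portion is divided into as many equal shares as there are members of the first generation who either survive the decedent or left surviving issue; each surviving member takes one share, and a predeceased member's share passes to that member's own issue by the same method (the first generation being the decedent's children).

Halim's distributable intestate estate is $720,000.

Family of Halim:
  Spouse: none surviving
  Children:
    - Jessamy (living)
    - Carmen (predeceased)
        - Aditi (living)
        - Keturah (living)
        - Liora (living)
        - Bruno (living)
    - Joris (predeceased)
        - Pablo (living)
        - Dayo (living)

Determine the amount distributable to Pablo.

Pablo receives $120,000.

The entire $720,000 passes to the descendants.
That amount ($720,000) is divided into 3 shares of $240,000: Jessamy takes $240,000; Carmen's $240,000 share passes to Carmen's issue; Joris's $240,000 share passes to Joris's issue.
Carmen's share ($240,000) is divided into 4 shares of $60,000: Aditi, Keturah, Liora, and Bruno each take $60,000.
Joris's share ($240,000) is divided into 2 shares of $120,000: Pablo and Dayo each take $120,000.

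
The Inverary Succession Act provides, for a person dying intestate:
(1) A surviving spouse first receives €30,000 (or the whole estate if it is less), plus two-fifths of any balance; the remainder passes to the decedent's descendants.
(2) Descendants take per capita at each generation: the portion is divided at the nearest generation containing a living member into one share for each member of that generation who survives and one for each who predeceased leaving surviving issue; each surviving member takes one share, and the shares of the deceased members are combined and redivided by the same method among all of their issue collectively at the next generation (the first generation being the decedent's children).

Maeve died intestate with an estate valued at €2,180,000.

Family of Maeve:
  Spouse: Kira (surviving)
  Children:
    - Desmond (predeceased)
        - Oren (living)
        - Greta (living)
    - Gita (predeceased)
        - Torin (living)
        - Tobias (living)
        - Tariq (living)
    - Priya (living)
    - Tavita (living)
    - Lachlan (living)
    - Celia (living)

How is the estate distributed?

Kira first takes €30,000, leaving a balance of €2,150,000. Kira then takes two-fifths of the balance (€860,000), for a total of €890,000. The remaining €1,290,000 passes to the descendants.
The descendants' portion (€1,290,000) is divided at the children's generation into 6 shares of €215,000. Priya, Tavita, Lachlan, and Celia each take €215,000. The 2 shares of the deceased (Desmond and Gita) are combined into a pool of €430,000.
That pool (€430,000) is divided at the grandchildren's generation equally among Oren, Greta, Torin, Tobias, and Tariq: €86,000 each.

Kira: €890,000; Oren: €86,000; Greta: €86,000; Torin: €86,000; Tobias: €86,000; Tariq: €86,000; Priya: €215,000; Tavita: €215,000; Lachlan: €215,000; Celia: €215,000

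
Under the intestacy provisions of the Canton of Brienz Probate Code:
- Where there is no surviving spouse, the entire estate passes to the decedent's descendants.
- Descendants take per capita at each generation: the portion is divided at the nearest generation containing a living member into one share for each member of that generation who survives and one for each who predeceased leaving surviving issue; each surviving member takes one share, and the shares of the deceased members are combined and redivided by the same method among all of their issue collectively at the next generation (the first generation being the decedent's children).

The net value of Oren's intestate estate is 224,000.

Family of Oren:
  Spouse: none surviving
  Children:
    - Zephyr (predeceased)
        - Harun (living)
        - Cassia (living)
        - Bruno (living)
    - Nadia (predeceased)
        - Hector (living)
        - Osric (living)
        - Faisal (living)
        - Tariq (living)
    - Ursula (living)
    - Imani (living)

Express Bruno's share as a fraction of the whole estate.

The entire 224,000 passes to the descendants.
That amount (224,000) is divided at the children's generation into 4 shares of 56,000. Ursula and Imani each take 56,000. The 2 shares of the deceased (Zephyr and Nadia) are combined into a pool of 112,000.
That pool (112,000) is divided at the grandchildren's generation equally among Harun, Cassia, Bruno, Hector, Osric, Faisal, and Tariq: 16,000 each.

Bruno receives 1/14 of the estate.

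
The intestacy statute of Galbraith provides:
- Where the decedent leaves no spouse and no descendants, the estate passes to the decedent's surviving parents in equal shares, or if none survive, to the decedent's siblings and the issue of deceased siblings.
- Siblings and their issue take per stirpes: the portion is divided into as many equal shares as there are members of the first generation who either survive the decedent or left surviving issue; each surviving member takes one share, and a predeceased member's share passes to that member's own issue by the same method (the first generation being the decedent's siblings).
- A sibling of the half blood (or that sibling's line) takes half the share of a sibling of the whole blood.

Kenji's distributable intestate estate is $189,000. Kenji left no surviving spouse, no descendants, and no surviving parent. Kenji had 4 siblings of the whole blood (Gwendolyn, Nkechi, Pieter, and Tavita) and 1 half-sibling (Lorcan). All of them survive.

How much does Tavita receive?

The entire $189,000 passes to the siblings and their issue.
Counting each half-blood sibling's line as half a unit, there are 9/2 units in $189,000, so one unit is $42,000. Whole-blood lines (Gwendolyn, Nkechi, Pieter, and Tavita) take $42,000 each; half-blood lines (Lorcan) take $21,000 each.

Tavita receives $42,000.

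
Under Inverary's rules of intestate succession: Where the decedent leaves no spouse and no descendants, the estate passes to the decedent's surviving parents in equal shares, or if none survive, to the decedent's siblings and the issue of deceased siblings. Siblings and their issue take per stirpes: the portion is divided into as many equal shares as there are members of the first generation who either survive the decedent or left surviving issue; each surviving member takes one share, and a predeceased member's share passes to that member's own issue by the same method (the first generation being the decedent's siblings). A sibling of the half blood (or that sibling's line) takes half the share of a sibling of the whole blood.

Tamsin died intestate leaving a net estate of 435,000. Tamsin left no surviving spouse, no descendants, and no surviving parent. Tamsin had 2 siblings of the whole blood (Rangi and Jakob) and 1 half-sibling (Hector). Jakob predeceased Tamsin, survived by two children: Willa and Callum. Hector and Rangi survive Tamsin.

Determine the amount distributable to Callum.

The entire 435,000 passes to the siblings and their issue.
Counting each half-blood sibling's line as half a unit, there are 5/2 units in 435,000, so one unit is 174,000. Whole-blood lines (Rangi and Jakob) take 174,000 each; half-blood lines (Hector) take 87,000 each.
Jakob's share (174,000) is divided into 2 shares of 87,000: Willa and Callum each take 87,000.

Callum receives 87,000.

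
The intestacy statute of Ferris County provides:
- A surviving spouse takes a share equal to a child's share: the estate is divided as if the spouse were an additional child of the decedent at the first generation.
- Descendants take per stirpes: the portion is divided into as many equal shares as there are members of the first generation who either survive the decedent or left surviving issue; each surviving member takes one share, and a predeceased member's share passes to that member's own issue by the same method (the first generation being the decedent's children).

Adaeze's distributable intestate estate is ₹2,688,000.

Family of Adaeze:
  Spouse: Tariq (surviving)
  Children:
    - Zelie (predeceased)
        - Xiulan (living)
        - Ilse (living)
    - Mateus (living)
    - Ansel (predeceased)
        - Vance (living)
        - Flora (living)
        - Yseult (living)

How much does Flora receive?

Flora receives ₹224,000.

The spouse counts as an additional share at the children's level, so there are 4 primary shares of ₹672,000. Tariq takes one such share (₹672,000).
The children's combined portion (₹2,016,000) is divided into 3 shares of ₹672,000: Mateus takes ₹672,000; Zelie's ₹672,000 share passes to Zelie's issue; Ansel's ₹672,000 share passes to Ansel's issue.
Zelie's share (₹672,000) is divided into 2 shares of ₹336,000: Xiulan and Ilse each take ₹336,000.
Ansel's share (₹672,000) is divided into 3 shares of ₹224,000: Vance, Flora, and Yseult each take ₹224,000.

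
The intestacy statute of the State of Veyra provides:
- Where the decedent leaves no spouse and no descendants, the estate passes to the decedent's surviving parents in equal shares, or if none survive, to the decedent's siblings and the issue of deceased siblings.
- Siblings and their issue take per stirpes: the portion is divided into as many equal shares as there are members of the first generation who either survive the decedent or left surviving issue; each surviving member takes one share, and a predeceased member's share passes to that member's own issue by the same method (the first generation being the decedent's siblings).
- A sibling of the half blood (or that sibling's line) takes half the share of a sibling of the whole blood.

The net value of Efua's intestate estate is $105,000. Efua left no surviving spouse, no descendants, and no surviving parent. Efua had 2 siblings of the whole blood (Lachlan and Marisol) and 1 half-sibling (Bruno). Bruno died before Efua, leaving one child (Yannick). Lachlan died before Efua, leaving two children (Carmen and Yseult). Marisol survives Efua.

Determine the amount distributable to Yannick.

The entire $105,000 passes to the siblings and their issue.
Counting each half-blood sibling's line as half a unit, there are 5/2 units in $105,000, so one unit is $42,000. Whole-blood lines (Lachlan and Marisol) take $42,000 each; half-blood lines (Bruno) take $21,000 each.
Bruno's share ($21,000) passes entirely to Yannick.
Lachlan's share ($42,000) is divided into 2 shares of $21,000: Carmen and Yseult each take $21,000.

Yannick receives $21,000.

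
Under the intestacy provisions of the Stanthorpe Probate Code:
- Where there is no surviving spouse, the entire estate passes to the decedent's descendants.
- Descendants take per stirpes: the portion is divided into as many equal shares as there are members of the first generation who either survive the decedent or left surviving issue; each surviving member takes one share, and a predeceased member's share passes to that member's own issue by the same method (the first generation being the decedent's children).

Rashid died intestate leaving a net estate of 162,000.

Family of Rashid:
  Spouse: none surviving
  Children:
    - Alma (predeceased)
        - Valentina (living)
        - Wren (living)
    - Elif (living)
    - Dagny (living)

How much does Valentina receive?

Valentina receives 27,000.

The entire 162,000 passes to the descendants.
That amount (162,000) is divided into 3 shares of 54,000: Elif and Dagny each take 54,000; Alma's 54,000 share passes to Alma's issue.
Alma's share (54,000) is divided into 2 shares of 27,000: Valentina and Wren each take 27,000.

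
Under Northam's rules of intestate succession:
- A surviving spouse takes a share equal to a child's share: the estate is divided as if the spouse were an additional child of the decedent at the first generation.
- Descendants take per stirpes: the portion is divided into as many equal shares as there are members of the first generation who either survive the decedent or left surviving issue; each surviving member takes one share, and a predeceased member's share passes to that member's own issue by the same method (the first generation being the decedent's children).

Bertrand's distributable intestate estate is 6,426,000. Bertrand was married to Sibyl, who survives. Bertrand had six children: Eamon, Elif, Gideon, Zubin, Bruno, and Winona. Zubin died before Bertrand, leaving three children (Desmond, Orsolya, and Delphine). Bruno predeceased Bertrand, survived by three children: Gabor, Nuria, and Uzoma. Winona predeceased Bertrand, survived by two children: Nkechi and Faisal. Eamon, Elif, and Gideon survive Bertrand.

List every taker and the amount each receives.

The spouse counts as an additional share at the children's level, so there are 7 primary shares of 918,000. Sibyl takes one such share (918,000).
The children's combined portion (5,508,000) is divided into 6 shares of 918,000: Eamon, Elif, and Gideon each take 918,000; Zubin's 918,000 share passes to Zubin's issue; Bruno's 918,000 share passes to Bruno's issue; Winona's 918,000 share passes to Winona's issue.
Zubin's share (918,000) is divided into 3 shares of 306,000: Desmond, Orsolya, and Delphine each take 306,000.
Bruno's share (918,000) is divided into 3 shares of 306,000: Gabor, Nuria, and Uzoma each take 306,000.
Winona's share (918,000) is divided into 2 shares of 459,000: Nkechi and Faisal each take 459,000.

Sibyl: 918,000; Eamon: 918,000; Elif: 918,000; Gideon: 918,000; Desmond: 306,000; Orsolya: 306,000; Delphine: 306,000; Gabor: 306,000; Nuria: 306,000; Uzoma: 306,000; Nkechi: 459,000; Faisal: 459,000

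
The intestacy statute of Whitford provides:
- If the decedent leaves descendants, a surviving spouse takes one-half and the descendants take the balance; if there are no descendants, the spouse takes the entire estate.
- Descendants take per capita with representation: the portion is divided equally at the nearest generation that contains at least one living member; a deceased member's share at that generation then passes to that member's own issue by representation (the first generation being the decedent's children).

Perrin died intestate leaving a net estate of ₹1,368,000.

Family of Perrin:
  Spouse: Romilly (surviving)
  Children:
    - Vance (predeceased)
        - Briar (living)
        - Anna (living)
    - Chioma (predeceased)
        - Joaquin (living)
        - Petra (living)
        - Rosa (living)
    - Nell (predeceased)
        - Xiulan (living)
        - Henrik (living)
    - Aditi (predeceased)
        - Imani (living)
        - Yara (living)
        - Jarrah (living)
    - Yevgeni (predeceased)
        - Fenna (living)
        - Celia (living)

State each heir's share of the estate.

Romilly takes one-half of ₹1,368,000 = ₹684,000. The remaining ₹684,000 passes to the descendants.
No child survives, so the initial division is made at the grandchildren's generation.
The descendants' portion (₹684,000) is divided into 12 shares of ₹57,000: Briar, Anna, Joaquin, Petra, Rosa, Xiulan, Henrik, Imani, Yara, Jarrah, Fenna, and Celia each take ₹57,000.

Romilly: ₹684,000; Briar: ₹57,000; Anna: ₹57,000; Joaquin: ₹57,000; Petra: ₹57,000; Rosa: ₹57,000; Xiulan: ₹57,000; Henrik: ₹57,000; Imani: ₹57,000; Yara: ₹57,000; Jarrah: ₹57,000; Fenna: ₹57,000; Celia: ₹57,000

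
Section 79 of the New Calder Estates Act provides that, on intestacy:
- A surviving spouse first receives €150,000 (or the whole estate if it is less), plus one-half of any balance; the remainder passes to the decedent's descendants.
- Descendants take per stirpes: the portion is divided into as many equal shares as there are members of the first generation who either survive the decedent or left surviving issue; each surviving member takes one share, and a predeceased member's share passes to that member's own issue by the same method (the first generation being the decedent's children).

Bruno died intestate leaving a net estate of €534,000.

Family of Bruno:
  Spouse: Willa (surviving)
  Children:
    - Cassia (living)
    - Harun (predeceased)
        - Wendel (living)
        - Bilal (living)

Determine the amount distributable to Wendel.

Willa first takes €150,000, leaving a balance of €384,000. Willa then takes one-half of the balance (€192,000), for a total of €342,000. The remaining €192,000 passes to the descendants.
The descendants' portion (€192,000) is divided into 2 shares of €96,000: Cassia takes €96,000; Harun's €96,000 share passes to Harun's issue.
Harun's share (€96,000) is divided into 2 shares of €48,000: Wendel and Bilal each take €48,000.

Wendel receives €48,000.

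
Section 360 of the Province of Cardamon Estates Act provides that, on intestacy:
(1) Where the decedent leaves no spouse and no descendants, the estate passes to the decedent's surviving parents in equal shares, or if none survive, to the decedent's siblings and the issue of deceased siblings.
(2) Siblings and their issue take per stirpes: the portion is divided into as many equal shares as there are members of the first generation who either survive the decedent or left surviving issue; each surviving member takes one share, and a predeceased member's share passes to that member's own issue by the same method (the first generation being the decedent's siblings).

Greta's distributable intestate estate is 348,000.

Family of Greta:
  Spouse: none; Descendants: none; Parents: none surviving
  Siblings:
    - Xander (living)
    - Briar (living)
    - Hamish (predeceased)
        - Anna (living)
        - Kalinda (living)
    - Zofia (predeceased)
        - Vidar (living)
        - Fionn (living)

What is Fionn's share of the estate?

The entire 348,000 passes to the siblings and their issue.
That amount (348,000) is divided into 4 shares of 87,000: Xander and Briar each take 87,000; Hamish's 87,000 share passes to Hamish's issue; Zofia's 87,000 share passes to Zofia's issue.
Hamish's share (87,000) is divided into 2 shares of 43,500: Anna and Kalinda each take 43,500.
Zofia's share (87,000) is divided into 2 shares of 43,500: Vidar and Fionn each take 43,500.

Fionn receives 43,500.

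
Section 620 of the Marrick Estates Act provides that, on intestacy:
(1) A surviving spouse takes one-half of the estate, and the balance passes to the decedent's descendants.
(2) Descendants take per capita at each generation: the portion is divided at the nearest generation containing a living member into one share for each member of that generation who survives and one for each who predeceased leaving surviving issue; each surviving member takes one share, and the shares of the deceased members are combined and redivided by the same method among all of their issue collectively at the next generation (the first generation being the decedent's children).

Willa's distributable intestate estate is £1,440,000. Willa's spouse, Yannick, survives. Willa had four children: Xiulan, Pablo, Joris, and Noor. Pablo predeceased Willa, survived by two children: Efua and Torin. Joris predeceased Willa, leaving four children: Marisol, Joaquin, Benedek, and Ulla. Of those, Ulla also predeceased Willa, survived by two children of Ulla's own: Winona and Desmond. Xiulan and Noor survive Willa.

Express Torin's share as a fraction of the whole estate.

Yannick takes one-half of £1,440,000 = £720,000. The remaining £720,000 passes to the descendants.
The descendants' portion (£720,000) is divided at the children's generation into 4 shares of £180,000. Xiulan and Noor each take £180,000. The 2 shares of the deceased (Pablo and Joris) are combined into a pool of £360,000.
That pool (£360,000) is divided at the grandchildren's generation into 6 shares of £60,000. Efua, Torin, Marisol, Joaquin, and Benedek each take £60,000. The remaining share for the deceased Ulla (£60,000) is carried to the next generation.
That pool (£60,000) is divided at the great-grandchildren's generation equally among Winona and Desmond: £30,000 each.

Torin receives 1/24 of the estate.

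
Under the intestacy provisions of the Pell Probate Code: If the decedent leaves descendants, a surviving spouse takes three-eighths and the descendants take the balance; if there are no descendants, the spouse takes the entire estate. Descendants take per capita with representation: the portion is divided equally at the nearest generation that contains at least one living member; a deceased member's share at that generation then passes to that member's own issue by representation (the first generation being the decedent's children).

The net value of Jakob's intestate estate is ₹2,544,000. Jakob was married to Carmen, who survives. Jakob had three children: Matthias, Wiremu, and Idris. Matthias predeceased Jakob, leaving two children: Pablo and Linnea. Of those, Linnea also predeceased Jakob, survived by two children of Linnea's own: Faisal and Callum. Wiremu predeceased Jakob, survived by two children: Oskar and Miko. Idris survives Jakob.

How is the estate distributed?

Carmen: ₹954,000; Pablo: ₹265,000; Faisal: ₹132,500; Callum: ₹132,500; Oskar: ₹265,000; Miko: ₹265,000; Idris: ₹530,000

Carmen takes three-eighths of ₹2,544,000 = ₹954,000. The remaining ₹1,590,000 passes to the descendants.
The descendants' portion (₹1,590,000) is divided into 3 shares of ₹530,000: Idris takes ₹530,000; Matthias's ₹530,000 share passes to Matthias's issue; Wiremu's ₹530,000 share passes to Wiremu's issue.
Matthias's share (₹530,000) is divided into 2 shares of ₹265,000: Pablo takes ₹265,000; Linnea's ₹265,000 share passes to Linnea's issue.
Linnea's share (₹265,000) is divided into 2 shares of ₹132,500: Faisal and Callum each take ₹132,500.
Wiremu's share (₹530,000) is divided into 2 shares of ₹265,000: Oskar and Miko each take ₹265,000.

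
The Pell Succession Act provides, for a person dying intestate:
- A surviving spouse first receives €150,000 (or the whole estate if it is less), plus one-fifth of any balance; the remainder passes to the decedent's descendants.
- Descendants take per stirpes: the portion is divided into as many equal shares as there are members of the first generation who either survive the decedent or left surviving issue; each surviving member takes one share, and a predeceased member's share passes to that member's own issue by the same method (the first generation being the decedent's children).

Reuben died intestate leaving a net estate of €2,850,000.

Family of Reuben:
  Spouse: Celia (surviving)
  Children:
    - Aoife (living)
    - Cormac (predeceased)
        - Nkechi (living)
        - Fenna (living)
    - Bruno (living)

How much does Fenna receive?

Celia first takes €150,000, leaving a balance of €2,700,000. Celia then takes one-fifth of the balance (€540,000), for a total of €690,000. The remaining €2,160,000 passes to the descendants.
The descendants' portion (€2,160,000) is divided into 3 shares of €720,000: Aoife and Bruno each take €720,000; Cormac's €720,000 share passes to Cormac's issue.
Cormac's share (€720,000) is divided into 2 shares of €360,000: Nkechi and Fenna each take €360,000.

Fenna receives €360,000.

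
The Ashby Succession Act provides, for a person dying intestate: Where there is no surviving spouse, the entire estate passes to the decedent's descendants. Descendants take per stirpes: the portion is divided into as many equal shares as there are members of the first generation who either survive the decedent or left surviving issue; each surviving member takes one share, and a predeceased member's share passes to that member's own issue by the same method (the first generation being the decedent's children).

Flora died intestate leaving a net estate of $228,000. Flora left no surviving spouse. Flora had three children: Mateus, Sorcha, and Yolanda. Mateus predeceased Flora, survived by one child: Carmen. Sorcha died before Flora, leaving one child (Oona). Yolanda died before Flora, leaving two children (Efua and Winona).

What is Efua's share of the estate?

Efua receives $38,000.

The entire $228,000 passes to the descendants.
That amount ($228,000) is divided into 3 shares of $76,000: Mateus's $76,000 share passes to Mateus's issue; Sorcha's $76,000 share passes to Sorcha's issue; Yolanda's $76,000 share passes to Yolanda's issue.
Mateus's share ($76,000) passes entirely to Carmen.
Sorcha's share ($76,000) passes entirely to Oona.
Yolanda's share ($76,000) is divided into 2 shares of $38,000: Efua and Winona each take $38,000.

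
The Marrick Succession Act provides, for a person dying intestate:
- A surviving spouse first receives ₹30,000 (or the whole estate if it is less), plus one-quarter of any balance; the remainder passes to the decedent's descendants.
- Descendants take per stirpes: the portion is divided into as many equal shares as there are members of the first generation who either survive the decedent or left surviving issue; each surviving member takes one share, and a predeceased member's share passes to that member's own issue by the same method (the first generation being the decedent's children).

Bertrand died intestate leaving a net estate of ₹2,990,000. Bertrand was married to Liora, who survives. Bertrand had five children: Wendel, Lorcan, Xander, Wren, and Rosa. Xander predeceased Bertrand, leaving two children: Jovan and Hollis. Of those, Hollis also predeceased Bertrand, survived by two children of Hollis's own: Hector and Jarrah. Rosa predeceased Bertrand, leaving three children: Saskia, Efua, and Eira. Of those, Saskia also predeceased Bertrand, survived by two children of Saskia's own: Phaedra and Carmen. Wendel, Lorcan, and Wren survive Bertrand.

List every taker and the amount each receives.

Liora: ₹770,000; Wendel: ₹444,000; Lorcan: ₹444,000; Jovan: ₹222,000; Hector: ₹111,000; Jarrah: ₹111,000; Wren: ₹444,000; Phaedra: ₹74,000; Carmen: ₹74,000; Efua: ₹148,000; Eira: ₹148,000

Liora first takes ₹30,000, leaving a balance of ₹2,960,000. Liora then takes one-quarter of the balance (₹740,000), for a total of ₹770,000. The remaining ₹2,220,000 passes to the descendants.
The descendants' portion (₹2,220,000) is divided into 5 shares of ₹444,000: Wendel, Lorcan, and Wren each take ₹444,000; Xander's ₹444,000 share passes to Xander's issue; Rosa's ₹444,000 share passes to Rosa's issue.
Xander's share (₹444,000) is divided into 2 shares of ₹222,000: Jovan takes ₹222,000; Hollis's ₹222,000 share passes to Hollis's issue.
Hollis's share (₹222,000) is divided into 2 shares of ₹111,000: Hector and Jarrah each take ₹111,000.
Rosa's share (₹444,000) is divided into 3 shares of ₹148,000: Efua and Eira each take ₹148,000; Saskia's ₹148,000 share passes to Saskia's issue.
Saskia's share (₹148,000) is divided into 2 shares of ₹74,000: Phaedra and Carmen each take ₹74,000.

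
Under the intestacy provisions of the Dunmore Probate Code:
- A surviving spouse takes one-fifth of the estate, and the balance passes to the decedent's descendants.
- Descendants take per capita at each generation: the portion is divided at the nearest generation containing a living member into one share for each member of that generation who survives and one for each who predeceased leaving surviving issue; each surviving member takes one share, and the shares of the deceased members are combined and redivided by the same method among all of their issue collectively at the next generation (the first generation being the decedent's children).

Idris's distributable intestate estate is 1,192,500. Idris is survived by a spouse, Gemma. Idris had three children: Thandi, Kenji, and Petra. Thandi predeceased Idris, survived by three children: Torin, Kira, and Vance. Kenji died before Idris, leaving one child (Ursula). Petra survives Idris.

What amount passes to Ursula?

Ursula receives 159,000.

Gemma takes one-fifth of 1,192,500 = 238,500. The remaining 954,000 passes to the descendants.
The descendants' portion (954,000) is divided at the children's generation into 3 shares of 318,000. Petra takes 318,000. The 2 shares of the deceased (Thandi and Kenji) are combined into a pool of 636,000.
That pool (636,000) is divided at the grandchildren's generation equally among Torin, Kira, Vance, and Ursula: 159,000 each.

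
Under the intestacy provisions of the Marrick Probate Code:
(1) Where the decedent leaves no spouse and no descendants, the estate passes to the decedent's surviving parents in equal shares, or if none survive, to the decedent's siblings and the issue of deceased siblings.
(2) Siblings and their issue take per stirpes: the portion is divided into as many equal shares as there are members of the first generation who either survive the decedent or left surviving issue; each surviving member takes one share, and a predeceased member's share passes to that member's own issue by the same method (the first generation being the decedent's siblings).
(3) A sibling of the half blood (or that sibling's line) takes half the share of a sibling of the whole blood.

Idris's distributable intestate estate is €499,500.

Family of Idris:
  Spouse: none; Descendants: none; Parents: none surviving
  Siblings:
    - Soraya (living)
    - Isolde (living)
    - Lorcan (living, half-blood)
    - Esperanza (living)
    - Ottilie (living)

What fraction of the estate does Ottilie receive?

The entire €499,500 passes to the siblings and their issue.
Counting each half-blood sibling's line as half a unit, there are 9/2 units in €499,500, so one unit is €111,000. Whole-blood lines (Soraya, Isolde, Esperanza, and Ottilie) take €111,000 each; half-blood lines (Lorcan) take €55,500 each.

Ottilie receives 2/9 of the estate.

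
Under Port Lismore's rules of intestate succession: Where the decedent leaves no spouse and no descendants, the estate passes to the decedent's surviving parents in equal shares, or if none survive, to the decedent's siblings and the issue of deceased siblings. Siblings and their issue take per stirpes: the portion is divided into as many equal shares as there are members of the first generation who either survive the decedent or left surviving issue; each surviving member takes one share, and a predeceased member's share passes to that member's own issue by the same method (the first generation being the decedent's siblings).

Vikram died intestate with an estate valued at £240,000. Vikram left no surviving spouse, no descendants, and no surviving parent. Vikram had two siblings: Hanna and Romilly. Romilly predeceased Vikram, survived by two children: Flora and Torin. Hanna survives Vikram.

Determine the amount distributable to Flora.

The entire £240,000 passes to the siblings and their issue.
That amount (£240,000) is divided into 2 shares of £120,000: Hanna takes £120,000; Romilly's £120,000 share passes to Romilly's issue.
Romilly's share (£120,000) is divided into 2 shares of £60,000: Flora and Torin each take £60,000.

Flora receives £60,000.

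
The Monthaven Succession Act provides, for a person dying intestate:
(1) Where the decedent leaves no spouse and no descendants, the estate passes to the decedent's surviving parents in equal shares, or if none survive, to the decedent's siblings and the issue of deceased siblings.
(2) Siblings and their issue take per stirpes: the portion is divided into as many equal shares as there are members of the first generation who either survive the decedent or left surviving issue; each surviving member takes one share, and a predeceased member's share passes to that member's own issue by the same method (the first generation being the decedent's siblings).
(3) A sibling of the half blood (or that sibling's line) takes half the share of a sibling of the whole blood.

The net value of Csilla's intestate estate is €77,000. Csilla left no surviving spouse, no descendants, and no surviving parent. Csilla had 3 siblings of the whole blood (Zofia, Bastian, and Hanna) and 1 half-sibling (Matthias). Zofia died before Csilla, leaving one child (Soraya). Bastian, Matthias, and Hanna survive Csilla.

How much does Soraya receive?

Soraya receives €22,000.

The entire €77,000 passes to the siblings and their issue.
Counting each half-blood sibling's line as half a unit, there are 7/2 units in €77,000, so one unit is €22,000. Whole-blood lines (Zofia, Bastian, and Hanna) take €22,000 each; half-blood lines (Matthias) take €11,000 each.
Zofia's share (€22,000) passes entirely to Soraya.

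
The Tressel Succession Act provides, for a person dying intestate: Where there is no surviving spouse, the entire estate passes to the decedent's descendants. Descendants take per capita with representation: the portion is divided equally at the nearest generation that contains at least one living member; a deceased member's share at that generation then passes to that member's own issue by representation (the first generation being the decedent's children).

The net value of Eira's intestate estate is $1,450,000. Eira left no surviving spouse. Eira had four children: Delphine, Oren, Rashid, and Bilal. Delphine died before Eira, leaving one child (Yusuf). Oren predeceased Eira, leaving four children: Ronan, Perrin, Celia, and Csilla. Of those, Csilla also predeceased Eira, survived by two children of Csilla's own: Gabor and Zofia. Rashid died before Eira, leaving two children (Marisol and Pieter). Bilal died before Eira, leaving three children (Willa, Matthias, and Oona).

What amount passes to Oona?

Oona receives $145,000.

The entire $1,450,000 passes to the descendants.
No child survives, so the initial division is made at the grandchildren's generation.
That amount ($1,450,000) is divided into 10 shares of $145,000: Yusuf, Ronan, Perrin, Celia, Marisol, Pieter, Willa, Matthias, and Oona each take $145,000; Csilla's $145,000 share passes to Csilla's issue.
Csilla's share ($145,000) is divided into 2 shares of $72,500: Gabor and Zofia each take $72,500.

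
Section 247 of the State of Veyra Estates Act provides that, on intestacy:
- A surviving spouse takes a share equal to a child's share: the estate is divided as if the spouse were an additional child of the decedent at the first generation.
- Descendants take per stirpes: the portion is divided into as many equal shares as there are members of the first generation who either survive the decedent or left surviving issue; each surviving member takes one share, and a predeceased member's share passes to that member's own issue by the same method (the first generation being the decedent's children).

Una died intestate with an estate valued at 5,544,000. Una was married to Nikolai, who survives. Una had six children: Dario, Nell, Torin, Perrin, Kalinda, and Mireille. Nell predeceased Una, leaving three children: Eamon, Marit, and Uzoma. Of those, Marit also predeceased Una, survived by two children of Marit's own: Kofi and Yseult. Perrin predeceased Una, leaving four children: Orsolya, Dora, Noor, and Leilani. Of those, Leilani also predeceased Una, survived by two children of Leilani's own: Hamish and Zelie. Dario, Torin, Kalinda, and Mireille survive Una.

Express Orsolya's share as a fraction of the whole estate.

Orsolya receives 1/28 of the estate.

The spouse counts as an additional share at the children's level, so there are 7 primary shares of 792,000. Nikolai takes one such share (792,000).
The children's combined portion (4,752,000) is divided into 6 shares of 792,000: Dario, Torin, Kalinda, and Mireille each take 792,000; Nell's 792,000 share passes to Nell's issue; Perrin's 792,000 share passes to Perrin's issue.
Nell's share (792,000) is divided into 3 shares of 264,000: Eamon and Uzoma each take 264,000; Marit's 264,000 share passes to Marit's issue.
Marit's share (264,000) is divided into 2 shares of 132,000: Kofi and Yseult each take 132,000.
Perrin's share (792,000) is divided into 4 shares of 198,000: Orsolya, Dora, and Noor each take 198,000; Leilani's 198,000 share passes to Leilani's issue.
Leilani's share (198,000) is divided into 2 shares of 99,000: Hamish and Zelie each take 99,000.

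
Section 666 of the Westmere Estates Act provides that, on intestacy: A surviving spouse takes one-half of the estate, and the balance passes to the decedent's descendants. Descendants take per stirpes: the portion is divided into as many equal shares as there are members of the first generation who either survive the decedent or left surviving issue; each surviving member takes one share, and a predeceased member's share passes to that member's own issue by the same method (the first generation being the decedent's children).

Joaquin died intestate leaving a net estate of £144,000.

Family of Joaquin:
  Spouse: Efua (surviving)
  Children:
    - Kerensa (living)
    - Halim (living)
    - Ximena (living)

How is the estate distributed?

Efua: £72,000; Kerensa: £24,000; Halim: £24,000; Ximena: £24,000

Efua takes one-half of £144,000 = £72,000. The remaining £72,000 passes to the descendants.
The descendants' portion (£72,000) is divided into 3 shares of £24,000: Kerensa, Halim, and Ximena each take £24,000.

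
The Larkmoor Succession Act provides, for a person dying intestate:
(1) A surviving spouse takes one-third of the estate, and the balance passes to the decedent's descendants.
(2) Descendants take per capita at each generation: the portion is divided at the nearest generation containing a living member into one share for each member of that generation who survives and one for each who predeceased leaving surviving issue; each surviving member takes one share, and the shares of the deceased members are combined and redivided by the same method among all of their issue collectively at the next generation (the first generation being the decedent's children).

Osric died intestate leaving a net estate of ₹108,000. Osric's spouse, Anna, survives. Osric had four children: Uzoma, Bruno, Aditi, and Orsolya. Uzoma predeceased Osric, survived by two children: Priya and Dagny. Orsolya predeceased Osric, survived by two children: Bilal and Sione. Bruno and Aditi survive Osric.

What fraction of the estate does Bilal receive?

Bilal receives 1/12 of the estate.

Anna takes one-third of ₹108,000 = ₹36,000. The remaining ₹72,000 passes to the descendants.
The descendants' portion (₹72,000) is divided at the children's generation into 4 shares of ₹18,000. Bruno and Aditi each take ₹18,000. The 2 shares of the deceased (Uzoma and Orsolya) are combined into a pool of ₹36,000.
That pool (₹36,000) is divided at the grandchildren's generation equally among Priya, Dagny, Bilal, and Sione: ₹9,000 each.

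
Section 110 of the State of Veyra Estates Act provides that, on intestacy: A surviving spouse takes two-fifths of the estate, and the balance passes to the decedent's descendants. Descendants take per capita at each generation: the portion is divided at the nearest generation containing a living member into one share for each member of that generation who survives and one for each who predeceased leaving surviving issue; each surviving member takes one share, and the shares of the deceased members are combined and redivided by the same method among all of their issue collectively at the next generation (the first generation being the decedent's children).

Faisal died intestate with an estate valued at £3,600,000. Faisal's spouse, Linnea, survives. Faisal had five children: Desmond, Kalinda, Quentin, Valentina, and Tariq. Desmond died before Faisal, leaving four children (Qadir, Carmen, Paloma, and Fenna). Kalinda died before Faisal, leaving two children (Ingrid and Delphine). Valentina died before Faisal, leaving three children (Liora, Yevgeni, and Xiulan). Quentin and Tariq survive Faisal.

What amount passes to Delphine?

Linnea takes two-fifths of £3,600,000 = £1,440,000. The remaining £2,160,000 passes to the descendants.
The descendants' portion (£2,160,000) is divided at the children's generation into 5 shares of £432,000. Quentin and Tariq each take £432,000. The 3 shares of the deceased (Desmond, Kalinda, and Valentina) are combined into a pool of £1,296,000.
That pool (£1,296,000) is divided at the grandchildren's generation equally among Qadir, Carmen, Paloma, Fenna, Ingrid, Delphine, Liora, Yevgeni, and Xiulan: £144,000 each.

Delphine receives £144,000.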